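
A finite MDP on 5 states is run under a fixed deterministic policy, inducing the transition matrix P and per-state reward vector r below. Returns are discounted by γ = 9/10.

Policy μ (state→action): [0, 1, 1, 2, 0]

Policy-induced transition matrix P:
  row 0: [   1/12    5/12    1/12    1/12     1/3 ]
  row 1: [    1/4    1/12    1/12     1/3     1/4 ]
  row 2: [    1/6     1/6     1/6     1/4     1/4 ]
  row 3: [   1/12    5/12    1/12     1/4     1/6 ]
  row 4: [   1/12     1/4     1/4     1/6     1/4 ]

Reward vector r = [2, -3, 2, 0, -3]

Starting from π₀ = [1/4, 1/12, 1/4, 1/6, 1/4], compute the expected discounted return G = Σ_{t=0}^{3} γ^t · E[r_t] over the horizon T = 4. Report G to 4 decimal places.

G = -2.4189

t=0: π = [0.2500, 0.0833, 0.2500, 0.1667, 0.2500], E[r] = 0.0000, γ^t·E[r] = 0.000000, running G = 0.000000
t=1: π = [0.1181, 0.2847, 0.1458, 0.1944, 0.2569], E[r] = -1.0972, γ^t·E[r] = -0.987500, running G = -0.987500
t=2: π = [0.1429, 0.2425, 0.1383, 0.2326, 0.2436], E[r] = -0.8958, γ^t·E[r] = -0.725625, running G = -1.713125
t=3: π = [0.1353, 0.2607, 0.1355, 0.2261, 0.2425], E[r] = -0.9681, γ^t·E[r] = -0.705727, running G = -2.418852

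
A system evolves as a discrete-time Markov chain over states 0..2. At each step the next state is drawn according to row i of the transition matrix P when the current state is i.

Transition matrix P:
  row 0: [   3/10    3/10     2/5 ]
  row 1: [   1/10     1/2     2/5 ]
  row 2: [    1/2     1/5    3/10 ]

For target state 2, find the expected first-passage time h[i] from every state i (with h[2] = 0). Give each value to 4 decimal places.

h = [2.5000, 2.5000, 0.0000]

First-step conditioning: h[2] = 0; for i ≠ 2, h[i] = 1 + Σ_k P[i][k]·h[k].
  h[0] = 1 + 3/10·h[0] + 3/10·h[1]
  h[1] = 1 + 1/10·h[0] + 1/2·h[1]
Solving the 2×2 linear system over states ≠ 2 gives exactly h = [5/2, 5/2, 0] (h[2] = 0 is the target).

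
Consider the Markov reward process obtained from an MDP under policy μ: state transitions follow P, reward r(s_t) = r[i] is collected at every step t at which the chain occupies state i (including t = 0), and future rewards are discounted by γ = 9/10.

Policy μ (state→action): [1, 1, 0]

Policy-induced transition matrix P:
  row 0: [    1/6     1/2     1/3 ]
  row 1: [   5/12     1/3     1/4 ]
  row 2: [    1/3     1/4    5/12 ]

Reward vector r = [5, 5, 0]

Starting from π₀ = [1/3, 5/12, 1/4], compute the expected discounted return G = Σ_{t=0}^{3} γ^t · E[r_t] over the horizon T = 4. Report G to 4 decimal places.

t=0: π = [0.3333, 0.4167, 0.2500], E[r] = 3.7500, γ^t·E[r] = 3.750000, running G = 3.750000
t=1: π = [0.3125, 0.3681, 0.3194], E[r] = 3.4028, γ^t·E[r] = 3.062500, running G = 6.812500
t=2: π = [0.3119, 0.3588, 0.3293], E[r] = 3.3536, γ^t·E[r] = 2.716406, running G = 9.528906
t=3: π = [0.3112, 0.3579, 0.3309], E[r] = 3.3456, γ^t·E[r] = 2.438965, running G = 11.967871

G = 11.9679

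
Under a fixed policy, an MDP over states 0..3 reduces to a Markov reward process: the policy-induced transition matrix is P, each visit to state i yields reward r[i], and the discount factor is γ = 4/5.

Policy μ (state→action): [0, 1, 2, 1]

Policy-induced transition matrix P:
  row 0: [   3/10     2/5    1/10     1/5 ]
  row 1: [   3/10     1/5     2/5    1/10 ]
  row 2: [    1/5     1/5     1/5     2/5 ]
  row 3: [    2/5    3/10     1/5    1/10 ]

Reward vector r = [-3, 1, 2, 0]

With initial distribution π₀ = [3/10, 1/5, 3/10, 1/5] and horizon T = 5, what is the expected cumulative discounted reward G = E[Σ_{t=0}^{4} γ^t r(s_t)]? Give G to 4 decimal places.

G = -0.4908

t=0: π = [0.3000, 0.2000, 0.3000, 0.2000], E[r] = -0.1000, γ^t·E[r] = -0.100000, running G = -0.100000
t=1: π = [0.2900, 0.2800, 0.2100, 0.2200], E[r] = -0.1700, γ^t·E[r] = -0.136000, running G = -0.236000
t=2: π = [0.3010, 0.2800, 0.2270, 0.1920], E[r] = -0.1690, γ^t·E[r] = -0.108160, running G = -0.344160
t=3: π = [0.2965, 0.2794, 0.2259, 0.1982], E[r] = -0.1583, γ^t·E[r] = -0.081050, running G = -0.425210
t=4: π = [0.2972, 0.2791, 0.2262, 0.1974], E[r] = -0.1601, γ^t·E[r] = -0.065581, running G = -0.490791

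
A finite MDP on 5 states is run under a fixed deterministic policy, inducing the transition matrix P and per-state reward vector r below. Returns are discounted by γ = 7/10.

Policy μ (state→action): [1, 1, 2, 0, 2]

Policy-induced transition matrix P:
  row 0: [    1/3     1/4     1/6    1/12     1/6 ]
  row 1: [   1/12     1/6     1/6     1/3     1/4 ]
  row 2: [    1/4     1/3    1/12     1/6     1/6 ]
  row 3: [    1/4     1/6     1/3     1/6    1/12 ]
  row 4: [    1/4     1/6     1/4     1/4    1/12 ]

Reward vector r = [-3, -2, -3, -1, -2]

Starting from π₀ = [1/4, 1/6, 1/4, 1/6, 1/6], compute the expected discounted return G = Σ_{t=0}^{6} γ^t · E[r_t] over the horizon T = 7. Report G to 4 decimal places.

G = -6.9357

t=0: π = [0.2500, 0.1667, 0.2500, 0.1667, 0.1667], E[r] = -2.3333, γ^t·E[r] = -2.333333, running G = -2.333333
t=1: π = [0.2431, 0.2292, 0.1875, 0.1875, 0.1528], E[r] = -2.2431, γ^t·E[r] = -1.570139, running G = -3.903472
t=2: π = [0.2321, 0.2182, 0.1950, 0.1973, 0.1574], E[r] = -2.2297, γ^t·E[r] = -1.092575, running G = -4.996047
t=3: π = [0.2330, 0.2185, 0.1964, 0.1968, 0.1553], E[r] = -2.2326, γ^t·E[r] = -0.765779, running G = -5.761826
t=4: π = [0.2330, 0.2188, 0.1960, 0.1966, 0.1555], E[r] = -2.2324, γ^t·E[r] = -0.536005, running G = -6.297832
t=5: π = [0.2329, 0.2188, 0.1961, 0.1967, 0.1556], E[r] = -2.2323, γ^t·E[r] = -0.375187, running G = -6.673018
t=6: π = [0.2330, 0.2188, 0.1961, 0.1967, 0.1555], E[r] = -2.2323, γ^t·E[r] = -0.262633, running G = -6.935652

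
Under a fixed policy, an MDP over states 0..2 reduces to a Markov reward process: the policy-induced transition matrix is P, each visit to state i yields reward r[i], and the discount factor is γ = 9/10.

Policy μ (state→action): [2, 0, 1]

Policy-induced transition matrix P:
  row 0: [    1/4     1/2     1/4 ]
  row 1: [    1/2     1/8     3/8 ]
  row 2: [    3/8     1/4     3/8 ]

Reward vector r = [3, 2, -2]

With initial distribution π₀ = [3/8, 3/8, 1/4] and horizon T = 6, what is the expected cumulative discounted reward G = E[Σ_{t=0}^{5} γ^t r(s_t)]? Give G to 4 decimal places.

G = 5.2594

t=0: π = [0.3750, 0.3750, 0.2500], E[r] = 1.3750, γ^t·E[r] = 1.375000, running G = 1.375000
t=1: π = [0.3750, 0.2969, 0.3281], E[r] = 1.0625, γ^t·E[r] = 0.956250, running G = 2.331250
t=2: π = [0.3652, 0.3066, 0.3281], E[r] = 1.0527, γ^t·E[r] = 0.852715, running G = 3.183965
t=3: π = [0.3677, 0.3030, 0.3293], E[r] = 1.0503, γ^t·E[r] = 0.765664, running G = 3.949628
t=4: π = [0.3669, 0.3040, 0.3290], E[r] = 1.0508, γ^t·E[r] = 0.689398, running G = 4.639026
t=5: π = [0.3671, 0.3037, 0.3291], E[r] = 1.0506, γ^t·E[r] = 0.620368, running G = 5.259394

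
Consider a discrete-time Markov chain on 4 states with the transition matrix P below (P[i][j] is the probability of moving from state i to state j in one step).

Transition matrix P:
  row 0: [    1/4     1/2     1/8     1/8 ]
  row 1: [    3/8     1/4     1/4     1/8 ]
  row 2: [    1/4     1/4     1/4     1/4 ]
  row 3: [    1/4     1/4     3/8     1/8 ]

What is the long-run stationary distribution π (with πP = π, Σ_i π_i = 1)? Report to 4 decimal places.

Balance equations π_j = Σ_i π_i·P[i][j]:
  π_0 = 1/4·π_0 + 3/8·π_1 + 1/4·π_2 + 1/4·π_3
  π_1 = 1/2·π_0 + 1/4·π_1 + 1/4·π_2 + 1/4·π_3
  π_2 = 1/8·π_0 + 1/4·π_1 + 1/4·π_2 + 3/8·π_3
  normalize: π_0 + π_1 + π_2 + π_3 = 1
Solving the linear system gives exactly π = [9/31, 10/31, 65/279, 43/279].

π = [0.2903, 0.3226, 0.2330, 0.1541]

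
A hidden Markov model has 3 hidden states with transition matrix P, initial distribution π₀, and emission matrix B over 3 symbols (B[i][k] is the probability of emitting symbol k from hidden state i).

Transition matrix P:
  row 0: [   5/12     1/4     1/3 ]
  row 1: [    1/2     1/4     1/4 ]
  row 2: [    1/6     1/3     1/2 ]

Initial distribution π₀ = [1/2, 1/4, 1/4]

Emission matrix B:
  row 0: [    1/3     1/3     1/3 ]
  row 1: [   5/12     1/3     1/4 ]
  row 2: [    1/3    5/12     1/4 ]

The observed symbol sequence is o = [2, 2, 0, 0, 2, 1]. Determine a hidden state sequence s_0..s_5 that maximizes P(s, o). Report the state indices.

t=0: δ = [1.667e-01, 6.250e-02, 6.250e-02]  (obs o_0=2)
t=1: δ = [2.315e-02, 1.042e-02, 1.389e-02]  ψ = [0, 0, 0]  (obs o_1=2)
t=2: δ = [3.215e-03, 2.411e-03, 2.572e-03]  ψ = [0, 0, 0]  (obs o_2=0)
t=3: δ = [4.465e-04, 3.572e-04, 4.287e-04]  ψ = [0, 2, 2]  (obs o_3=0)
t=4: δ = [6.202e-05, 3.572e-05, 5.358e-05]  ψ = [0, 2, 2]  (obs o_4=2)
t=5: δ = [8.614e-06, 5.954e-06, 1.116e-05]  ψ = [0, 2, 2]  (obs o_5=1)
backtrack: best end state = 2; path = [0, 0, 2, 2, 2, 2]

path = [0, 0, 2, 2, 2, 2]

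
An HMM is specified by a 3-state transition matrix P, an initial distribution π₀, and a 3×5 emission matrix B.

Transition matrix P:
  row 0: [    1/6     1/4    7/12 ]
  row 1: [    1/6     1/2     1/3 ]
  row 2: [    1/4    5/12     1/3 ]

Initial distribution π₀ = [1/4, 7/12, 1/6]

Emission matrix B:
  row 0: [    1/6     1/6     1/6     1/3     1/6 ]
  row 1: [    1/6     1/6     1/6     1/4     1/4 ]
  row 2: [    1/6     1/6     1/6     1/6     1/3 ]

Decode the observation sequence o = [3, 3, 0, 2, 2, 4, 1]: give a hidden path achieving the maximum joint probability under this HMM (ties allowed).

t=0: δ = [8.333e-02, 1.458e-01, 2.778e-02]  (obs o_0=3)
t=1: δ = [8.102e-03, 1.823e-02, 8.102e-03]  ψ = [1, 1, 0]  (obs o_1=3)
t=2: δ = [5.064e-04, 1.519e-03, 1.013e-03]  ψ = [1, 1, 1]  (obs o_2=0)
t=3: δ = [4.220e-05, 1.266e-04, 8.439e-05]  ψ = [1, 1, 1]  (obs o_3=2)
t=4: δ = [3.516e-06, 1.055e-05, 7.033e-06]  ψ = [1, 1, 1]  (obs o_4=2)
t=5: δ = [2.930e-07, 1.319e-06, 1.172e-06]  ψ = [1, 1, 1]  (obs o_5=4)
t=6: δ = [4.884e-08, 1.099e-07, 7.326e-08]  ψ = [2, 1, 1]  (obs o_6=1)
backtrack: best end state = 1; path = [1, 1, 1, 1, 1, 1, 1]

path = [1, 1, 1, 1, 1, 1, 1]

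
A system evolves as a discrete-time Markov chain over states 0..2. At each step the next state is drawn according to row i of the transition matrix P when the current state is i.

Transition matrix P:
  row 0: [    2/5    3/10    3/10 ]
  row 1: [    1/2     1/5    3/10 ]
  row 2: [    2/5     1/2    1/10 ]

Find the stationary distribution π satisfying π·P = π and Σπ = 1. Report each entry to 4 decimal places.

Balance equations π_j = Σ_i π_i·P[i][j]:
  π_0 = 2/5·π_0 + 1/2·π_1 + 2/5·π_2
  π_1 = 3/10·π_0 + 1/5·π_1 + 1/2·π_2
  normalize: π_0 + π_1 + π_2 = 1
Solving the linear system gives exactly π = [19/44, 7/22, 1/4].

π = [0.4318, 0.3182, 0.2500]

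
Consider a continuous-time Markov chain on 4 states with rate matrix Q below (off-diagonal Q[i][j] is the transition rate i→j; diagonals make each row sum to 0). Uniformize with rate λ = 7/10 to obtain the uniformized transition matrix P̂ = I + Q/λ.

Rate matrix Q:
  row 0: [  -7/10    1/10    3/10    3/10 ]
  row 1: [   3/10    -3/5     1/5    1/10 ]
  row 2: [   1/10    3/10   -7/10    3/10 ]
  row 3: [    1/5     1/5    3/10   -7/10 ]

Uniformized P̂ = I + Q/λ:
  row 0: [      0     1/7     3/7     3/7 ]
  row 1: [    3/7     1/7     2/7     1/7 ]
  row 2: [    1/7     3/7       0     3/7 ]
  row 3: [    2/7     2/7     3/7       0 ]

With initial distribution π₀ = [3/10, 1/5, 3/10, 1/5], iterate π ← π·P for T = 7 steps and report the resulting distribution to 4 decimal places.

t=0: π = [0.3000, 0.2000, 0.3000, 0.2000]
t=1: π = [0.1857, 0.2571, 0.2714, 0.2857]
t=2: π = [0.2306, 0.2612, 0.2755, 0.2327]
t=3: π = [0.2178, 0.2548, 0.2732, 0.2542]
t=4: π = [0.2209, 0.2572, 0.2751, 0.2468]
t=5: π = [0.2201, 0.2567, 0.2739, 0.2493]
t=6: π = [0.2204, 0.2567, 0.2745, 0.2484]
t=7: π = [0.2202, 0.2568, 0.2743, 0.2488]

π = [0.2202, 0.2568, 0.2743, 0.2488]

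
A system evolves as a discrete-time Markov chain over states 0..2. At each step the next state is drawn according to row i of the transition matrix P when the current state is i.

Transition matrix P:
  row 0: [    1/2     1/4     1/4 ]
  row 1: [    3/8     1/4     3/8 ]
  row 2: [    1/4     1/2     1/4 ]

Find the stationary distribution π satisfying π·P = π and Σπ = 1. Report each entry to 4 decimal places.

Balance equations π_j = Σ_i π_i·P[i][j]:
  π_0 = 1/2·π_0 + 3/8·π_1 + 1/4·π_2
  π_1 = 1/4·π_0 + 1/4·π_1 + 1/2·π_2
  normalize: π_0 + π_1 + π_2 = 1
Solving the linear system gives exactly π = [12/31, 10/31, 9/31].

π = [0.3871, 0.3226, 0.2903]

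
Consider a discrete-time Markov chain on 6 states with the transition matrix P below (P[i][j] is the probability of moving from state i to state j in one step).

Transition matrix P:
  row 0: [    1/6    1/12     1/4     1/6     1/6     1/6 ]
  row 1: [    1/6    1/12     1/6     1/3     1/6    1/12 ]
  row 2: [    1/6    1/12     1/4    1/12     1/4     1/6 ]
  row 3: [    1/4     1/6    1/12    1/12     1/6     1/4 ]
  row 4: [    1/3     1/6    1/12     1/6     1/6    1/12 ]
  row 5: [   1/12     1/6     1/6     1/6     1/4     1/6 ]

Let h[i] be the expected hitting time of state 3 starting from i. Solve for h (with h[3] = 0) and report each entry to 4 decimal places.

First-step conditioning: h[3] = 0; for i ≠ 3, h[i] = 1 + Σ_k P[i][k]·h[k].
  h[0] = 1 + 1/6·h[0] + 1/12·h[1] + 1/4·h[2] + 1/6·h[4] + 1/6·h[5]
  h[1] = 1 + 1/6·h[0] + 1/12·h[1] + 1/6·h[2] + 1/6·h[4] + 1/12·h[5]
  h[2] = 1 + 1/6·h[0] + 1/12·h[1] + 1/4·h[2] + 1/4·h[4] + 1/6·h[5]
  h[4] = 1 + 1/3·h[0] + 1/6·h[1] + 1/12·h[2] + 1/6·h[4] + 1/12·h[5]
  h[5] = 1 + 1/12·h[0] + 1/6·h[1] + 1/6·h[2] + 1/4·h[4] + 1/6·h[5]
Solving the 5×5 linear system over states ≠ 3 gives exactly h = [42648/7201, 35334/7201, 46110/7201, 0, 41544/7201, 41658/7201] (h[3] = 0 is the target).

h = [5.9225, 4.9068, 6.4033, 0.0000, 5.7692, 5.7850]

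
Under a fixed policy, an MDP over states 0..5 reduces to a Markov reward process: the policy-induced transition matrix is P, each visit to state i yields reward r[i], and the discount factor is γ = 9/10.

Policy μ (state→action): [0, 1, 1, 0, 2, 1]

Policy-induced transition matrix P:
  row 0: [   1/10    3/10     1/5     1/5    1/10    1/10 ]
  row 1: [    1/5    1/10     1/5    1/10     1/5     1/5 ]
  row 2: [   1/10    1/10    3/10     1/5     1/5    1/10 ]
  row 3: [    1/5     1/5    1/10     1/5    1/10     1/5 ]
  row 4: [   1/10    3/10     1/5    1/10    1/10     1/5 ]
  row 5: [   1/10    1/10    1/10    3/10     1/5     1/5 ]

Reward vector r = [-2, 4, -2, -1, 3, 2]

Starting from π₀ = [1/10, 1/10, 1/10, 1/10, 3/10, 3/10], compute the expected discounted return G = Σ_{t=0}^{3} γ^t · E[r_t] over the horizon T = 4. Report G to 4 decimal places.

G = 3.1633

t=0: π = [0.1000, 0.1000, 0.1000, 0.1000, 0.3000, 0.3000], E[r] = 1.4000, γ^t·E[r] = 1.400000, running G = 1.400000
t=1: π = [0.1200, 0.1900, 0.1700, 0.1900, 0.1500, 0.1800], E[r] = 0.8000, γ^t·E[r] = 0.720000, running G = 2.120000
t=2: π = [0.1380, 0.1730, 0.1800, 0.1840, 0.1540, 0.1710], E[r] = 0.6760, γ^t·E[r] = 0.547560, running G = 2.667560
t=3: π = [0.1357, 0.1768, 0.1825, 0.1844, 0.1524, 0.1682], E[r] = 0.6800, γ^t·E[r] = 0.495720, running G = 3.163280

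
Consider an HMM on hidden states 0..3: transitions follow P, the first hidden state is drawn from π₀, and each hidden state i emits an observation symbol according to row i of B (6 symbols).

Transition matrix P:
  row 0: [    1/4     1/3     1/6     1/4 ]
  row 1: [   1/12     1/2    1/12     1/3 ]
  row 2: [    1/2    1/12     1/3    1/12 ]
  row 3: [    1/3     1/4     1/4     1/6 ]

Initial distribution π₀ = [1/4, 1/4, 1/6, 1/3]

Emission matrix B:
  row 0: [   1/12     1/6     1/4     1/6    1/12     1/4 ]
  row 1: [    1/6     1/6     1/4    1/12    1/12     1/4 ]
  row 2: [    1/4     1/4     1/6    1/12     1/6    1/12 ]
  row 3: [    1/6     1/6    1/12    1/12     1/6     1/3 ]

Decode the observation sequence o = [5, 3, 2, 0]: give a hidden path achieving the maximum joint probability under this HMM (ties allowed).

t=0: δ = [6.250e-02, 6.250e-02, 1.389e-02, 1.111e-01]  (obs o_0=5)
t=1: δ = [6.173e-03, 2.604e-03, 2.315e-03, 1.736e-03]  ψ = [3, 1, 3, 1]  (obs o_1=3)
t=2: δ = [3.858e-04, 5.144e-04, 1.715e-04, 1.286e-04]  ψ = [0, 0, 0, 0]  (obs o_2=2)
t=3: δ = [8.038e-06, 4.287e-05, 1.608e-05, 2.858e-05]  ψ = [0, 1, 0, 1]  (obs o_3=0)
backtrack: best end state = 1; path = [3, 0, 1, 1]

path = [3, 0, 1, 1]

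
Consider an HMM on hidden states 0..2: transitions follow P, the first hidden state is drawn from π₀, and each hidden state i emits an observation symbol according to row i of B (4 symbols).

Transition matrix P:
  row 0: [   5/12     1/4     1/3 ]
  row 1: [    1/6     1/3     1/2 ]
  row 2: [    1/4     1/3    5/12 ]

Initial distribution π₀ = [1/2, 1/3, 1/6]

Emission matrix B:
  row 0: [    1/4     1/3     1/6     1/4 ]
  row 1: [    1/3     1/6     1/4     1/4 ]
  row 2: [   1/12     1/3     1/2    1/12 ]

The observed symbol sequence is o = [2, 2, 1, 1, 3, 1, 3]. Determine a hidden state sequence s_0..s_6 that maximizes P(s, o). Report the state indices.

t=0: δ = [8.333e-02, 8.333e-02, 8.333e-02]  (obs o_0=2)
t=1: δ = [5.787e-03, 6.944e-03, 2.083e-02]  ψ = [0, 1, 1]  (obs o_1=2)
t=2: δ = [1.736e-03, 1.157e-03, 2.894e-03]  ψ = [2, 2, 2]  (obs o_2=1)
t=3: δ = [2.411e-04, 1.608e-04, 4.019e-04]  ψ = [0, 2, 2]  (obs o_3=1)
t=4: δ = [2.512e-05, 3.349e-05, 1.395e-05]  ψ = [0, 2, 2]  (obs o_4=3)
t=5: δ = [3.489e-06, 1.861e-06, 5.582e-06]  ψ = [0, 1, 1]  (obs o_5=1)
t=6: δ = [3.634e-07, 4.651e-07, 1.938e-07]  ψ = [0, 2, 2]  (obs o_6=3)
backtrack: best end state = 1; path = [1, 2, 2, 2, 1, 2, 1]

path = [1, 2, 2, 2, 1, 2, 1]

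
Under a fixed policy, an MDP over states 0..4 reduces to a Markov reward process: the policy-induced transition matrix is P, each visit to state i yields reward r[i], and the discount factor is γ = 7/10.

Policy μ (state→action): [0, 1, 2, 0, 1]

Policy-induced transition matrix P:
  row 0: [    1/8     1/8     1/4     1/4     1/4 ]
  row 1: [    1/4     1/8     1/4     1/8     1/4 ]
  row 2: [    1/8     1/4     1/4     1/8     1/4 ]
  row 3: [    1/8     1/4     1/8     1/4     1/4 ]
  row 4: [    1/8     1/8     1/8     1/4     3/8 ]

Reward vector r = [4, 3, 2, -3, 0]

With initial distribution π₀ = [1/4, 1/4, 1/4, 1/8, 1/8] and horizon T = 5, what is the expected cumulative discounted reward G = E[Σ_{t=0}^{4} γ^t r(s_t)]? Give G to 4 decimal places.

t=0: π = [0.2500, 0.2500, 0.2500, 0.1250, 0.1250], E[r] = 1.8750, γ^t·E[r] = 1.875000, running G = 1.875000
t=1: π = [0.1563, 0.1719, 0.2188, 0.1875, 0.2656], E[r] = 1.0156, γ^t·E[r] = 0.710938, running G = 2.585938
t=2: π = [0.1465, 0.1758, 0.1934, 0.2012, 0.2832], E[r] = 0.8965, γ^t·E[r] = 0.439277, running G = 3.025215
t=3: π = [0.1470, 0.1743, 0.1895, 0.2039, 0.2854], E[r] = 0.8782, γ^t·E[r] = 0.301214, running G = 3.326428
t=4: π = [0.1468, 0.1742, 0.1888, 0.2045, 0.2857], E[r] = 0.8737, γ^t·E[r] = 0.209787, running G = 3.536216

G = 3.5362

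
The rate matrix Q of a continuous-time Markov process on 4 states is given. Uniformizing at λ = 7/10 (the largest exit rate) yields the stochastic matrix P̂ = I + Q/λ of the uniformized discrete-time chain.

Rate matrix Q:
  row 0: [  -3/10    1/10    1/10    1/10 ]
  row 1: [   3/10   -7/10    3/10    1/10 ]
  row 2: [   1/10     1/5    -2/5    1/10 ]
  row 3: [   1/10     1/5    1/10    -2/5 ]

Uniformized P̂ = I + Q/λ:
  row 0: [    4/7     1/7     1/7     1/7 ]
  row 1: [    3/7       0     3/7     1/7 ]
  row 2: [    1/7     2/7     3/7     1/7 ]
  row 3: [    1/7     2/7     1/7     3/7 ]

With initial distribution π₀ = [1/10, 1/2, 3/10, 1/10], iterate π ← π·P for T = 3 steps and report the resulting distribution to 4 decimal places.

π = [0.3379, 0.1822, 0.2822, 0.1977]

t=0: π = [0.1000, 0.5000, 0.3000, 0.1000]
t=1: π = [0.3286, 0.1286, 0.3714, 0.1714]
t=2: π = [0.3204, 0.2020, 0.2857, 0.1918]
t=3: π = [0.3379, 0.1822, 0.2822, 0.1977]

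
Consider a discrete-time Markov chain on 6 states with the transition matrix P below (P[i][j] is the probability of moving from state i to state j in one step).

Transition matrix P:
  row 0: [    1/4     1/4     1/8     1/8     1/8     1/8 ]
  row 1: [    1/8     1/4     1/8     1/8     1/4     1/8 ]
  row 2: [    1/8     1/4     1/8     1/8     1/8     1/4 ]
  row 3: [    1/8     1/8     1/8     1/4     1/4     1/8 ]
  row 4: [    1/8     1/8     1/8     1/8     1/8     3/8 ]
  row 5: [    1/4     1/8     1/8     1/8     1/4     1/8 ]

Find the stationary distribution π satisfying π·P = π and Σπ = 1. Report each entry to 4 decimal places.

π = [0.1697, 0.1850, 0.1250, 0.1429, 0.1895, 0.1880]

Balance equations π_j = Σ_i π_i·P[i][j]:
  π_0 = 1/4·π_0 + 1/8·π_1 + 1/8·π_2 + 1/8·π_3 + 1/8·π_4 + 1/4·π_5
  π_1 = 1/4·π_0 + 1/4·π_1 + 1/4·π_2 + 1/8·π_3 + 1/8·π_4 + 1/8·π_5
  π_2 = 1/8·π_0 + 1/8·π_1 + 1/8·π_2 + 1/8·π_3 + 1/8·π_4 + 1/8·π_5
  π_3 = 1/8·π_0 + 1/8·π_1 + 1/8·π_2 + 1/4·π_3 + 1/8·π_4 + 1/8·π_5
  π_4 = 1/8·π_0 + 1/4·π_1 + 1/8·π_2 + 1/4·π_3 + 1/8·π_4 + 1/4·π_5
  normalize: π_0 + π_1 + π_2 + π_3 + π_4 + π_5 = 1
Solving the linear system gives exactly π = [687/4048, 5241/28336, 1/8, 1/7, 767/4048, 761/4048].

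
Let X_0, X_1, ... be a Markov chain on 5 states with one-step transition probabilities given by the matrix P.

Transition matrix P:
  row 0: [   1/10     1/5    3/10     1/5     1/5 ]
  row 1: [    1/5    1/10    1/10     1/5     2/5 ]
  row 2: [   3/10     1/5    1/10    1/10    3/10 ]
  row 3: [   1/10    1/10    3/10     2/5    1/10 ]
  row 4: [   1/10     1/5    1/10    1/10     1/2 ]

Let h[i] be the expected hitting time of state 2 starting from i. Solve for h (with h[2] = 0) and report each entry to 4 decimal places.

First-step conditioning: h[2] = 0; for i ≠ 2, h[i] = 1 + Σ_k P[i][k]·h[k].
  h[0] = 1 + 1/10·h[0] + 1/5·h[1] + 1/5·h[3] + 1/5·h[4]
  h[1] = 1 + 1/5·h[0] + 1/10·h[1] + 1/5·h[3] + 2/5·h[4]
  h[3] = 1 + 1/10·h[0] + 1/10·h[1] + 2/5·h[3] + 1/10·h[4]
  h[4] = 1 + 1/10·h[0] + 1/5·h[1] + 1/10·h[3] + 1/2·h[4]
Solving the 4×4 linear system over states ≠ 2 gives exactly h = [6030/1249, 7450/1249, 0, 5630/1249, 7810/1249] (h[2] = 0 is the target).

h = [4.8279, 5.9648, 0.0000, 4.5076, 6.2530]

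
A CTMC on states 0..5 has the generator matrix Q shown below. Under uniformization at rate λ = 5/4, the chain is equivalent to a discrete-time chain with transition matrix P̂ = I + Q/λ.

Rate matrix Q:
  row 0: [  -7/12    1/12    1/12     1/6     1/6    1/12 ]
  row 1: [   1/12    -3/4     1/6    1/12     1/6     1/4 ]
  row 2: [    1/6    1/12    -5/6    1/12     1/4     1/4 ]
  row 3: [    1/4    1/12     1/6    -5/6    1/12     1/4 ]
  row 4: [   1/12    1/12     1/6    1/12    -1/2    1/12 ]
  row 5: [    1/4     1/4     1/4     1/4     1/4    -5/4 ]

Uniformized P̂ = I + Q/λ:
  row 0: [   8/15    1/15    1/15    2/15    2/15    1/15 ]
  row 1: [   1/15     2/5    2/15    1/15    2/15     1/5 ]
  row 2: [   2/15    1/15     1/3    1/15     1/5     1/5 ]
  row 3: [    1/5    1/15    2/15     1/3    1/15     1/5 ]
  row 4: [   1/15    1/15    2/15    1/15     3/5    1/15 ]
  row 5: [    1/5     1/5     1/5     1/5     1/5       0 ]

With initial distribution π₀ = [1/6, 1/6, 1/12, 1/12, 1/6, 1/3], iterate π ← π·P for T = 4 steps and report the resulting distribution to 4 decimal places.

π = [0.2065, 0.1246, 0.1591, 0.1308, 0.2640, 0.1149]

t=0: π = [0.1667, 0.1667, 0.0833, 0.0833, 0.1667, 0.3333]
t=1: π = [0.2056, 0.1667, 0.1611, 0.1444, 0.2333, 0.0889]
t=2: π = [0.2044, 0.1341, 0.1578, 0.1307, 0.2493, 0.1237]
t=3: π = [0.2065, 0.1279, 0.1595, 0.1317, 0.2597, 0.1148]
t=4: π = [0.2065, 0.1246, 0.1591, 0.1308, 0.2640, 0.1149]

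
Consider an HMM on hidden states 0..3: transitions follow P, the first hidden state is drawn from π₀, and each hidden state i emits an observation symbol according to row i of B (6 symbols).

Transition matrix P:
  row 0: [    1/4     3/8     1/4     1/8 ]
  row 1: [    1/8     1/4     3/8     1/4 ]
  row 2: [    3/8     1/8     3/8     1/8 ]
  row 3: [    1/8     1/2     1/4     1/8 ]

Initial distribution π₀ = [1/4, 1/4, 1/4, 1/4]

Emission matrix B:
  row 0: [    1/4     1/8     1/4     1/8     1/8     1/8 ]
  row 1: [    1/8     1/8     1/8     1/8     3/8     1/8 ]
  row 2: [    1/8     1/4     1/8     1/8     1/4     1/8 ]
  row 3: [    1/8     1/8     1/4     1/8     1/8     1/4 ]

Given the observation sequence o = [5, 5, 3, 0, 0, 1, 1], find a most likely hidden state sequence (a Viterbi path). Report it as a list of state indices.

path = [3, 1, 2, 0, 1, 2, 2]

t=0: δ = [3.125e-02, 3.125e-02, 3.125e-02, 6.250e-02]  (obs o_0=5)
t=1: δ = [1.465e-03, 3.906e-03, 1.953e-03, 1.953e-03]  ψ = [2, 3, 3, 1]  (obs o_1=5)
t=2: δ = [9.155e-05, 1.221e-04, 1.831e-04, 1.221e-04]  ψ = [2, 1, 1, 1]  (obs o_2=3)
t=3: δ = [1.717e-05, 7.629e-06, 8.583e-06, 3.815e-06]  ψ = [2, 3, 2, 1]  (obs o_3=0)
t=4: δ = [1.073e-06, 8.047e-07, 5.364e-07, 2.682e-07]  ψ = [0, 0, 0, 0]  (obs o_4=0)
t=5: δ = [3.353e-08, 5.029e-08, 7.544e-08, 2.515e-08]  ψ = [0, 0, 1, 1]  (obs o_5=1)
t=6: δ = [3.536e-09, 1.572e-09, 7.072e-09, 1.572e-09]  ψ = [2, 0, 2, 1]  (obs o_6=1)
backtrack: best end state = 2; path = [3, 1, 2, 0, 1, 2, 2]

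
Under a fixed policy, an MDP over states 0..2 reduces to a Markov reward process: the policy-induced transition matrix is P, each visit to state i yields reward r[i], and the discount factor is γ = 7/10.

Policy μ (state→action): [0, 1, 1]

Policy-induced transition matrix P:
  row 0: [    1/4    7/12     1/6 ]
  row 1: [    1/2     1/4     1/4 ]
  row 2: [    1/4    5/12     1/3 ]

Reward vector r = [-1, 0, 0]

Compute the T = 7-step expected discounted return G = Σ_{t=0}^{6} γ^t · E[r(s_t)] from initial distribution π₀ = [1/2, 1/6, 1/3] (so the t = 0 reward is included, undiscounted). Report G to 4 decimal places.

G = -1.1887

t=0: π = [0.5000, 0.1667, 0.3333], E[r] = -0.5000, γ^t·E[r] = -0.500000, running G = -0.500000
t=1: π = [0.2917, 0.4722, 0.2361], E[r] = -0.2917, γ^t·E[r] = -0.204167, running G = -0.704167
t=2: π = [0.3681, 0.3866, 0.2454], E[r] = -0.3681, γ^t·E[r] = -0.180347, running G = -0.884514
t=3: π = [0.3466, 0.4136, 0.2398], E[r] = -0.3466, γ^t·E[r] = -0.118899, running G = -1.003413
t=4: π = [0.3534, 0.4055, 0.2411], E[r] = -0.3534, γ^t·E[r] = -0.084850, running G = -1.088263
t=5: π = [0.3514, 0.4080, 0.2406], E[r] = -0.3514, γ^t·E[r] = -0.059056, running G = -1.147319
t=6: π = [0.3520, 0.4072, 0.2408], E[r] = -0.3520, γ^t·E[r] = -0.041412, running G = -1.188731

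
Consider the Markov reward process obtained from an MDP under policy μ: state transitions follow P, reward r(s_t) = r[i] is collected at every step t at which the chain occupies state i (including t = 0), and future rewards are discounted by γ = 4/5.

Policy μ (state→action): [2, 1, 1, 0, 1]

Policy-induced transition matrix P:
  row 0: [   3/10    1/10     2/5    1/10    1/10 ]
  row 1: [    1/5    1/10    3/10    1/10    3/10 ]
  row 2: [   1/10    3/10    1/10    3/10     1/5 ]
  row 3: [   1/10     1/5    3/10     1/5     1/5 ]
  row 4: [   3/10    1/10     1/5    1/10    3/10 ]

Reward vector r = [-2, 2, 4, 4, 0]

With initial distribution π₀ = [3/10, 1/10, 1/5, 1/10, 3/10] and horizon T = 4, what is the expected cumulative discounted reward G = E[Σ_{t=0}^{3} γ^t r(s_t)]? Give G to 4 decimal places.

G = 3.8228

t=0: π = [0.3000, 0.1000, 0.2000, 0.1000, 0.3000], E[r] = 0.8000, γ^t·E[r] = 0.800000, running G = 0.800000
t=1: π = [0.2300, 0.1500, 0.2600, 0.1500, 0.2100], E[r] = 1.4800, γ^t·E[r] = 1.184000, running G = 1.984000
t=2: π = [0.2030, 0.1670, 0.2500, 0.1670, 0.2130], E[r] = 1.5960, γ^t·E[r] = 1.021440, running G = 3.005440
t=3: π = [0.1999, 0.1667, 0.2490, 0.1667, 0.2177], E[r] = 1.5964, γ^t·E[r] = 0.817357, running G = 3.822797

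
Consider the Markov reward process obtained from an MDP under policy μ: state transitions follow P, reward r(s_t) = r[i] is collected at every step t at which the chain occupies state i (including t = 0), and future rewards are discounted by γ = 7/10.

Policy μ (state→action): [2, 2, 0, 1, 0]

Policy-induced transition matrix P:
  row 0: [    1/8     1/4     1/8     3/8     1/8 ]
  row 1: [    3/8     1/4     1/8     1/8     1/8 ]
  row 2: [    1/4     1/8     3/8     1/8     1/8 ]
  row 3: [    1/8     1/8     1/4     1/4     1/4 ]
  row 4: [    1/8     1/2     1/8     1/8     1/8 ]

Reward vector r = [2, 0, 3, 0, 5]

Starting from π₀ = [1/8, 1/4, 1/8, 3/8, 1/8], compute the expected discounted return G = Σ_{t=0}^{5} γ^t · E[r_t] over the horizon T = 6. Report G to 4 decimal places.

t=0: π = [0.1250, 0.2500, 0.1250, 0.3750, 0.1250], E[r] = 1.2500, γ^t·E[r] = 1.250000, running G = 1.250000
t=1: π = [0.2031, 0.2188, 0.2031, 0.2031, 0.1719], E[r] = 1.8750, γ^t·E[r] = 1.312500, running G = 2.562500
t=2: π = [0.2051, 0.2422, 0.2012, 0.2012, 0.1504], E[r] = 1.7656, γ^t·E[r] = 0.865156, running G = 3.427656
t=3: π = [0.2107, 0.2373, 0.2004, 0.2014, 0.1501], E[r] = 1.7734, γ^t·E[r] = 0.608289, running G = 4.035945
t=4: π = [0.2094, 0.2373, 0.2003, 0.2029, 0.1502], E[r] = 1.7705, γ^t·E[r] = 0.425099, running G = 4.461044
t=5: π = [0.2094, 0.2372, 0.2004, 0.2027, 0.1504], E[r] = 1.7718, γ^t·E[r] = 0.297785, running G = 4.758829

G = 4.7588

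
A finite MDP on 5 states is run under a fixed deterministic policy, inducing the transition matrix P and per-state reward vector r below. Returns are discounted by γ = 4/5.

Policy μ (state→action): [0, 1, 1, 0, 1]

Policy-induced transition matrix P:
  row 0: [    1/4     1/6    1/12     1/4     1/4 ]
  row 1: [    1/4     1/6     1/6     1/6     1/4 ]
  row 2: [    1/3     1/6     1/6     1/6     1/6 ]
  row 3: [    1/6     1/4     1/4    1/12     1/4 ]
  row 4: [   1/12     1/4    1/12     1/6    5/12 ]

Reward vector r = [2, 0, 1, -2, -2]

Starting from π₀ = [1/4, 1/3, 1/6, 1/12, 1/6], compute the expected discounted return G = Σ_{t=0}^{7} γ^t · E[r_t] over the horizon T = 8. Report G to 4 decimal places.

G = -0.9333

t=0: π = [0.2500, 0.3333, 0.1667, 0.0833, 0.1667], E[r] = 0.1667, γ^t·E[r] = 0.166667, running G = 0.166667
t=1: π = [0.2292, 0.1875, 0.1389, 0.1806, 0.2639], E[r] = -0.2917, γ^t·E[r] = -0.233333, running G = -0.066667
t=2: π = [0.2025, 0.2037, 0.1406, 0.1707, 0.2824], E[r] = -0.3605, γ^t·E[r] = -0.230741, running G = -0.297407
t=3: π = [0.2004, 0.2044, 0.1405, 0.1693, 0.2853], E[r] = -0.3680, γ^t·E[r] = -0.188420, running G = -0.485827
t=4: π = [0.2000, 0.2046, 0.1403, 0.1693, 0.2859], E[r] = -0.3698, γ^t·E[r] = -0.151490, running G = -0.637317
t=5: π = [0.1999, 0.2046, 0.1403, 0.1692, 0.2860], E[r] = -0.3702, γ^t·E[r] = -0.121305, running G = -0.758622
t=6: π = [0.1999, 0.2046, 0.1403, 0.1692, 0.2860], E[r] = -0.3703, γ^t·E[r] = -0.097060, running G = -0.855682
t=7: π = [0.1999, 0.2046, 0.1403, 0.1692, 0.2860], E[r] = -0.3703, γ^t·E[r] = -0.077650, running G = -0.933332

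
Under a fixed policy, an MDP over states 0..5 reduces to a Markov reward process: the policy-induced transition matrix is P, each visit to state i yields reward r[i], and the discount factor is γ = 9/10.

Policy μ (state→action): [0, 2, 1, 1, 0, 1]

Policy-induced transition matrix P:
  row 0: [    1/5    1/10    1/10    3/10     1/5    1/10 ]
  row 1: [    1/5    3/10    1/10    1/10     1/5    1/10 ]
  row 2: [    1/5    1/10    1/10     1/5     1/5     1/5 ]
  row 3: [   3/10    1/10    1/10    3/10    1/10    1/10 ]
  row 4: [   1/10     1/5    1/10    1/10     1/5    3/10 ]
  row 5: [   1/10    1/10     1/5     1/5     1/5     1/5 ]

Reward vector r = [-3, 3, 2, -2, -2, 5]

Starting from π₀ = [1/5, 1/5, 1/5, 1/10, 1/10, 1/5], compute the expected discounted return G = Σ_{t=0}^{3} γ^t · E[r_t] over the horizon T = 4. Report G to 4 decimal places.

t=0: π = [0.2000, 0.2000, 0.2000, 0.1000, 0.1000, 0.2000], E[r] = 1.0000, γ^t·E[r] = 1.000000, running G = 1.000000
t=1: π = [0.1800, 0.1500, 0.1200, 0.2000, 0.1900, 0.1600], E[r] = 0.1700, γ^t·E[r] = 0.153000, running G = 1.153000
t=2: π = [0.1850, 0.1490, 0.1160, 0.2040, 0.1800, 0.1660], E[r] = 0.1860, γ^t·E[r] = 0.150660, running G = 1.303660
t=3: π = [0.1858, 0.1478, 0.1166, 0.2060, 0.1796, 0.1642], E[r] = 0.1690, γ^t·E[r] = 0.123201, running G = 1.426861

G = 1.4269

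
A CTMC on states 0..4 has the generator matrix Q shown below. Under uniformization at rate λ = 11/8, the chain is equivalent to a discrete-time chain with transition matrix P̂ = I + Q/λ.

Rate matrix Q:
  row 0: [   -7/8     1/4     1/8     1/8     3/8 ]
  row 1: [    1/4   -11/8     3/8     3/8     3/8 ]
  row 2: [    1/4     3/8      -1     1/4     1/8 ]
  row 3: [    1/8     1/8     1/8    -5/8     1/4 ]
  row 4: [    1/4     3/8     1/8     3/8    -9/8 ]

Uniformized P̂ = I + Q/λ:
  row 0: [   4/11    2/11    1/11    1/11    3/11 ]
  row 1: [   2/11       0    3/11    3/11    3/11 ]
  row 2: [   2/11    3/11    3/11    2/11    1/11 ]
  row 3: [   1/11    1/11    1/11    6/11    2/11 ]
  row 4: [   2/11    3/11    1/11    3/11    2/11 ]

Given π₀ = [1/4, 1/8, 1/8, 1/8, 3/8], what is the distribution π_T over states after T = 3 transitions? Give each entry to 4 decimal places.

π = [0.1916, 0.1598, 0.1465, 0.3018, 0.2002]

t=0: π = [0.2500, 0.1250, 0.1250, 0.1250, 0.3750]
t=1: π = [0.2159, 0.1932, 0.1364, 0.2500, 0.2045]
t=2: π = [0.1983, 0.1550, 0.1508, 0.2893, 0.2066]
t=3: π = [0.1916, 0.1598, 0.1465, 0.3018, 0.2002]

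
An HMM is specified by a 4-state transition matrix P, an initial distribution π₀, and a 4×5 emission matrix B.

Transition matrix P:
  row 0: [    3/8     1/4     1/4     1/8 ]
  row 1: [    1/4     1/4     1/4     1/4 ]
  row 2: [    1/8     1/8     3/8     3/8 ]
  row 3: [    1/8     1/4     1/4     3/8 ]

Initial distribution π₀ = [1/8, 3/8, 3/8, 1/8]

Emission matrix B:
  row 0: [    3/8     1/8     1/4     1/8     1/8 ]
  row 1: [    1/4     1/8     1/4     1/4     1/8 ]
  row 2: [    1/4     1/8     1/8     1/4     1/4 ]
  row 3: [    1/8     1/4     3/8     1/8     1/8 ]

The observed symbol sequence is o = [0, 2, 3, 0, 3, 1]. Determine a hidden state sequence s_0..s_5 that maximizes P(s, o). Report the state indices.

path = [2, 3, 2, 2, 2, 3]

t=0: δ = [4.688e-02, 9.375e-02, 9.375e-02, 1.562e-02]  (obs o_0=0)
t=1: δ = [5.859e-03, 5.859e-03, 4.395e-03, 1.318e-02]  ψ = [1, 1, 2, 2]  (obs o_1=2)
t=2: δ = [2.747e-04, 8.240e-04, 8.240e-04, 6.180e-04]  ψ = [0, 3, 3, 3]  (obs o_2=3)
t=3: δ = [7.725e-05, 5.150e-05, 7.725e-05, 3.862e-05]  ψ = [1, 1, 2, 2]  (obs o_3=0)
t=4: δ = [3.621e-06, 4.828e-06, 7.242e-06, 3.621e-06]  ψ = [0, 0, 2, 2]  (obs o_4=3)
t=5: δ = [1.697e-07, 1.509e-07, 3.395e-07, 6.789e-07]  ψ = [0, 1, 2, 2]  (obs o_5=1)
backtrack: best end state = 3; path = [2, 3, 2, 2, 2, 3]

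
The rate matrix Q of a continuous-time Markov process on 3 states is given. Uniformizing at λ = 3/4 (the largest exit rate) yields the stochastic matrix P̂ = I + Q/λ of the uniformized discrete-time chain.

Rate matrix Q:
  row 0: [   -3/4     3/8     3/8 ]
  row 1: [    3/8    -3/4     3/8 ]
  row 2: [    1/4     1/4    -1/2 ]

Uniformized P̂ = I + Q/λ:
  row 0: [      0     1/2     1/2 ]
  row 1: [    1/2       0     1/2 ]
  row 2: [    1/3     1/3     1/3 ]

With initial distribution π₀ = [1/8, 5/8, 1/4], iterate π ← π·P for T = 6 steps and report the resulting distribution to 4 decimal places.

π = [0.2818, 0.2896, 0.4286]

t=0: π = [0.1250, 0.6250, 0.2500]
t=1: π = [0.3958, 0.1458, 0.4583]
t=2: π = [0.2257, 0.3507, 0.4236]
t=3: π = [0.3166, 0.2541, 0.4294]
t=4: π = [0.2702, 0.3014, 0.4284]
t=5: π = [0.2935, 0.2779, 0.4286]
t=6: π = [0.2818, 0.2896, 0.4286]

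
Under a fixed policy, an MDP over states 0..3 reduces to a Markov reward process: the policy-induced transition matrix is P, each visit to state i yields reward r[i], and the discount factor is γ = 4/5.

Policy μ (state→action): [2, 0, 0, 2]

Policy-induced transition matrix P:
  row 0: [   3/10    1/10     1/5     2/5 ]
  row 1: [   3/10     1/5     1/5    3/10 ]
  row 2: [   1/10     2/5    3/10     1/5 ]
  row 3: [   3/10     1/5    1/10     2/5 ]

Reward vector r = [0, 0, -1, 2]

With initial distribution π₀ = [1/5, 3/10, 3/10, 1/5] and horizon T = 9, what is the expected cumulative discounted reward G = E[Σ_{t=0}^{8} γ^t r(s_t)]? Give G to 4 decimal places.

G = 1.6751

t=0: π = [0.2000, 0.3000, 0.3000, 0.2000], E[r] = 0.1000, γ^t·E[r] = 0.100000, running G = 0.100000
t=1: π = [0.2400, 0.2400, 0.2100, 0.3100], E[r] = 0.4100, γ^t·E[r] = 0.328000, running G = 0.428000
t=2: π = [0.2580, 0.2180, 0.1900, 0.3340], E[r] = 0.4780, γ^t·E[r] = 0.305920, running G = 0.733920
t=3: π = [0.2620, 0.2122, 0.1856, 0.3402], E[r] = 0.4948, γ^t·E[r] = 0.253338, running G = 0.987258
t=4: π = [0.2629, 0.2109, 0.1845, 0.3417], E[r] = 0.4988, γ^t·E[r] = 0.204300, running G = 1.191558
t=5: π = [0.2631, 0.2106, 0.1843, 0.3420], E[r] = 0.4997, γ^t·E[r] = 0.163746, running G = 1.355304
t=6: π = [0.2631, 0.2105, 0.1842, 0.3421], E[r] = 0.4999, γ^t·E[r] = 0.131054, running G = 1.486358
t=7: π = [0.2632, 0.2105, 0.1842, 0.3421], E[r] = 0.5000, γ^t·E[r] = 0.104854, running G = 1.591212
t=8: π = [0.2632, 0.2105, 0.1842, 0.3421], E[r] = 0.5000, γ^t·E[r] = 0.083885, running G = 1.675097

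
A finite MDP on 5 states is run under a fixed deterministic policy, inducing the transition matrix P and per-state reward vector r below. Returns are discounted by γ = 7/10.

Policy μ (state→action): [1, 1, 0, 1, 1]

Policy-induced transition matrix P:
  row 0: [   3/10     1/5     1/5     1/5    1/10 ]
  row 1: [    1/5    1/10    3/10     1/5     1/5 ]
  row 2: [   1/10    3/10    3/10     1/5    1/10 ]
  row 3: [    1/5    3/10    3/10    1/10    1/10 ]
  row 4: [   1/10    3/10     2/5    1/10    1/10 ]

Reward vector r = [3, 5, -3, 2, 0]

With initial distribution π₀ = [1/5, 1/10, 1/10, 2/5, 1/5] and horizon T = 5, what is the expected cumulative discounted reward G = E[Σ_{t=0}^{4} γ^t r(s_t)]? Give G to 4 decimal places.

G = 3.7183

t=0: π = [0.2000, 0.1000, 0.1000, 0.4000, 0.2000], E[r] = 1.6000, γ^t·E[r] = 1.600000, running G = 1.600000
t=1: π = [0.1900, 0.2600, 0.3000, 0.1400, 0.1100], E[r] = 1.2500, γ^t·E[r] = 0.875000, running G = 2.475000
t=2: π = [0.1780, 0.2290, 0.2920, 0.1750, 0.1260], E[r] = 1.1530, γ^t·E[r] = 0.564970, running G = 3.039970
t=3: π = [0.1760, 0.2364, 0.2948, 0.1699, 0.1229], E[r] = 1.1654, γ^t·E[r] = 0.399732, running G = 3.439702
t=4: π = [0.1758, 0.2351, 0.2947, 0.1707, 0.1236], E[r] = 1.1605, γ^t·E[r] = 0.278626, running G = 3.718329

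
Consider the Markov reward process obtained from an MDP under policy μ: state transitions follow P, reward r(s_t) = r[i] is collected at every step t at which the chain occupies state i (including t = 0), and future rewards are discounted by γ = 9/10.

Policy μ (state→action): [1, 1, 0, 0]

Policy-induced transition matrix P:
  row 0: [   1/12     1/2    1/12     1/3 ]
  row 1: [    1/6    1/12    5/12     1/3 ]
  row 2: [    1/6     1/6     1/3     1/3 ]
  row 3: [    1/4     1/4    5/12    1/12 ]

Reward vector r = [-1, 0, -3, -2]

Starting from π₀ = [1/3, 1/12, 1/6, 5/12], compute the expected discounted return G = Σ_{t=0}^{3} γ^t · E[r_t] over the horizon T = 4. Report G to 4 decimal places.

G = -5.6603

t=0: π = [0.3333, 0.0833, 0.1667, 0.4167], E[r] = -1.6667, γ^t·E[r] = -1.666667, running G = -1.666667
t=1: π = [0.1736, 0.3056, 0.2917, 0.2292], E[r] = -1.5069, γ^t·E[r] = -1.356250, running G = -3.022917
t=2: π = [0.1713, 0.2182, 0.3345, 0.2760], E[r] = -1.7269, γ^t·E[r] = -1.398750, running G = -4.421667
t=3: π = [0.1754, 0.2286, 0.3317, 0.2643], E[r] = -1.6991, γ^t·E[r] = -1.238660, running G = -5.660327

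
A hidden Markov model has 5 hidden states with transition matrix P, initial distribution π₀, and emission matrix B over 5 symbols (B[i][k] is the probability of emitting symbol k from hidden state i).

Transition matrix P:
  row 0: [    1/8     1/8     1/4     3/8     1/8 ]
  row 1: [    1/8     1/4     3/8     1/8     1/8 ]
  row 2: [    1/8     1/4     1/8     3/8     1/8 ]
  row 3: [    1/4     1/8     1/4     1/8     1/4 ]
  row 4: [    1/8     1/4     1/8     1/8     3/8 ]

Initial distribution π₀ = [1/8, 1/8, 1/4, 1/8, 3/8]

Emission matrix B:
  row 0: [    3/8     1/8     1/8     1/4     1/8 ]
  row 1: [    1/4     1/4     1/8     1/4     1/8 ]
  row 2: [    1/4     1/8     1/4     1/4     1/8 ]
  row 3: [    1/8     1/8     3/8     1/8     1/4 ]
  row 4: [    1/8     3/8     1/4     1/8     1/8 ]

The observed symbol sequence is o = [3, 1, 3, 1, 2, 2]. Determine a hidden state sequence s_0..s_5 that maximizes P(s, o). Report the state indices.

path = [4, 4, 4, 4, 4, 4]

t=0: δ = [3.125e-02, 3.125e-02, 6.250e-02, 1.562e-02, 4.688e-02]  (obs o_0=3)
t=1: δ = [9.766e-04, 3.906e-03, 1.465e-03, 2.930e-03, 6.592e-03]  ψ = [2, 2, 1, 2, 4]  (obs o_1=1)
t=2: δ = [2.060e-04, 4.120e-04, 3.662e-04, 1.030e-04, 3.090e-04]  ψ = [4, 4, 1, 4, 4]  (obs o_2=3)
t=3: δ = [6.437e-06, 2.575e-05, 1.931e-05, 1.717e-05, 4.345e-05]  ψ = [1, 1, 1, 2, 4]  (obs o_3=1)
t=4: δ = [6.789e-07, 1.358e-06, 2.414e-06, 2.716e-06, 4.074e-06]  ψ = [4, 4, 1, 2, 4]  (obs o_4=2)
t=5: δ = [8.487e-08, 1.273e-07, 1.697e-07, 3.395e-07, 3.819e-07]  ψ = [3, 4, 3, 2, 4]  (obs o_5=2)
backtrack: best end state = 4; path = [4, 4, 4, 4, 4, 4]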